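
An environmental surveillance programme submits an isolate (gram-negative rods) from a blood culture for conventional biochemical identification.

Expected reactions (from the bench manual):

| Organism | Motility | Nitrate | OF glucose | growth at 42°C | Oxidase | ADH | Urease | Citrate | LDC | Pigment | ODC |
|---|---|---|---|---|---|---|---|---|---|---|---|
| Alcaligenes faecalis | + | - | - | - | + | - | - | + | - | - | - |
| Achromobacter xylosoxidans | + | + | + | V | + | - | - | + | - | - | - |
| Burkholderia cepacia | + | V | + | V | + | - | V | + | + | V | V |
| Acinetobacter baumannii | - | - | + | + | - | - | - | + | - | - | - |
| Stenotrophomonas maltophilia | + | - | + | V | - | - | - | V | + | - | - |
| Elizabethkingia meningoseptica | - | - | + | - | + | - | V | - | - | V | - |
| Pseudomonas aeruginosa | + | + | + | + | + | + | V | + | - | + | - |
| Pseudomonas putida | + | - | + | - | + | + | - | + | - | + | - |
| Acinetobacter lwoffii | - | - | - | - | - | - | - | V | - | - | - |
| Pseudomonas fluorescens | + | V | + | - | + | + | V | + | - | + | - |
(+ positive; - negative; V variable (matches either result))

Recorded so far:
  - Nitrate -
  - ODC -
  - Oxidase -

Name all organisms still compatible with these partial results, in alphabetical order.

Acinetobacter baumannii, Acinetobacter lwoffii, Stenotrophomonas maltophilia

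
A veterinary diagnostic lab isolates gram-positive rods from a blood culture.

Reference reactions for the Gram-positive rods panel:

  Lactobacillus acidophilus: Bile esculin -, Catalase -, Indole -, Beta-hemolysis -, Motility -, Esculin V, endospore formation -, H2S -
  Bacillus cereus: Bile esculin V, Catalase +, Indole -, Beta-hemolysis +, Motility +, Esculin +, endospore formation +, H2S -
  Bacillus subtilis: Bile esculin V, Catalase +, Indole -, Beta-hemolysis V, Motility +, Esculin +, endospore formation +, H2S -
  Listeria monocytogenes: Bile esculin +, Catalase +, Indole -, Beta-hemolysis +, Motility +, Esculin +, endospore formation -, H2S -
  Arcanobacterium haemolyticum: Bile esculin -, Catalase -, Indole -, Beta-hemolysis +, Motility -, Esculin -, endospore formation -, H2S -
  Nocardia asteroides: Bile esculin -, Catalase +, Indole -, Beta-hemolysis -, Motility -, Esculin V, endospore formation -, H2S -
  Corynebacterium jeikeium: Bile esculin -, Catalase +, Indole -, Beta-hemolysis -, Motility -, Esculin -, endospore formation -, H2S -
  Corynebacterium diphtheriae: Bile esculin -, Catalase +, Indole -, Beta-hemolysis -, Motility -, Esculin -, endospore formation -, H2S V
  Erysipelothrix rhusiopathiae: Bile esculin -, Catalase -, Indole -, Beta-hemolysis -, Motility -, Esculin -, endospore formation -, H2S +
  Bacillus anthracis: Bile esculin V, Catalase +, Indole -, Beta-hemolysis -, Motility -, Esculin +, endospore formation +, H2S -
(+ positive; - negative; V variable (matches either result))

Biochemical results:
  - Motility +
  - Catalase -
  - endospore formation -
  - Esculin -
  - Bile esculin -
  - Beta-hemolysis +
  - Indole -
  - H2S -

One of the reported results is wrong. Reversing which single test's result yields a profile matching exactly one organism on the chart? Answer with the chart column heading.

Motility

As reported, no row in the chart matches all 8 reactions.
Reversing H2S → still no organism matches.
Reversing Motility (to -) → unique match: Arcanobacterium haemolyticum.
Reversing Beta-hemolysis → still no organism matches.
Reversing Catalase → still no organism matches.
Reversing Bile esculin → still no organism matches.
Reversing Indole → still no organism matches.
Reversing endospore formation → still no organism matches.
Reversing Esculin → still no organism matches.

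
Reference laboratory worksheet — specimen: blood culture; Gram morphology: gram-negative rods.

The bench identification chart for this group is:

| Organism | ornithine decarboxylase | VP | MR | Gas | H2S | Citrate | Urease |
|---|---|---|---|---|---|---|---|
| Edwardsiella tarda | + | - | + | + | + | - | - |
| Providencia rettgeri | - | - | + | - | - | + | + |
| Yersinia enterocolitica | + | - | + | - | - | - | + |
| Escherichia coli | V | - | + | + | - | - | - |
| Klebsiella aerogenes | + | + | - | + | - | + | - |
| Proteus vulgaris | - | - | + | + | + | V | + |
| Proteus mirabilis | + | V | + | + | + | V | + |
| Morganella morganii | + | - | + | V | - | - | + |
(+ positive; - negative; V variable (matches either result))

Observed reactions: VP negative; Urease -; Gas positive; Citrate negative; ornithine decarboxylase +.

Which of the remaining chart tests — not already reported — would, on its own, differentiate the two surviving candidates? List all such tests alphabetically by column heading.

H2S

Citrate -: excludes Providencia rettgeri, Klebsiella aerogenes — 6 left.
Gas +: excludes Yersinia enterocolitica — 5 left.
VP -: all 5 remaining candidates are consistent.
ornithine decarboxylase +: excludes Proteus vulgaris — 4 left.
Urease -: excludes Proteus mirabilis, Morganella morganii — 2 left.
Two candidates remain: Edwardsiella tarda and Escherichia coli.
  MR: + vs + — same for both, does not separate.
  H2S: Edwardsiella tarda +, Escherichia coli - — discriminates.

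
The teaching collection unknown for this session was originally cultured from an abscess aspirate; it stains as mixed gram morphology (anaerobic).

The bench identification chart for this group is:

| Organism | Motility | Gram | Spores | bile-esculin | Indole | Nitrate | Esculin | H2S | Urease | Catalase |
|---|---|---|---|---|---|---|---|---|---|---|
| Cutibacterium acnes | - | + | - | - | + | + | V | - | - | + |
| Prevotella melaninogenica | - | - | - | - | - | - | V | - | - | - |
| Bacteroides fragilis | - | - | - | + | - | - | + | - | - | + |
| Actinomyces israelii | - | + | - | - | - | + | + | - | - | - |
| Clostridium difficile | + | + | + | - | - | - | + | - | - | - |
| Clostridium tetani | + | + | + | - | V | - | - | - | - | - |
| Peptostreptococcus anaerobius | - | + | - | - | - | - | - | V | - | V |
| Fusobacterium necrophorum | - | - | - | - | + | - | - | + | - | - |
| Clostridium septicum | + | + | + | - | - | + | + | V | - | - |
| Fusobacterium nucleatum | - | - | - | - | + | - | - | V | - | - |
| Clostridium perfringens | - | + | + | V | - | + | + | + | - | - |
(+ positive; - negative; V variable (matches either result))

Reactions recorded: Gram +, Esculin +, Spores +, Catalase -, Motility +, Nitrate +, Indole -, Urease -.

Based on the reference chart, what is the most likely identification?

Clostridium septicum

Motility +: excludes 8 organisms — 3 left.
Urease -: all 3 remaining candidates are consistent.
Catalase -: all 3 remaining candidates are consistent.
Spores +: all 3 remaining candidates are consistent.
Esculin +: excludes Clostridium tetani — 2 left.
Nitrate +: excludes Clostridium difficile — 1 left.
Gram +: the one remaining candidate is consistent.
Indole -: the one remaining candidate is consistent.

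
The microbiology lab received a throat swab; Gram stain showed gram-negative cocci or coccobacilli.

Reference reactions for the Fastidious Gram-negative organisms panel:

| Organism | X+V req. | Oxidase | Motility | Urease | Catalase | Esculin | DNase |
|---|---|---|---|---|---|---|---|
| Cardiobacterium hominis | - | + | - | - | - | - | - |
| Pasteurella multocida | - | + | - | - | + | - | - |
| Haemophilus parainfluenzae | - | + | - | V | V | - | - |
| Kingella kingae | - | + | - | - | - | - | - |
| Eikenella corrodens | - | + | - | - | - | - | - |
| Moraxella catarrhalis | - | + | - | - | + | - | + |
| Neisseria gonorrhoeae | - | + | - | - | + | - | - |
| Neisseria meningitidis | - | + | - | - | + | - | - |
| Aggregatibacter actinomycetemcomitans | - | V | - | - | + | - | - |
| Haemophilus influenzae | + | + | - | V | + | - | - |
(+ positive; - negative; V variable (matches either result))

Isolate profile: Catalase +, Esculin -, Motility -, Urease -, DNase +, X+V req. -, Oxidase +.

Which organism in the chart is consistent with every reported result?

Motility -: all 10 remaining candidates are consistent.
Catalase +: excludes Cardiobacterium hominis, Kingella kingae, Eikenella corrodens — 7 left.
Esculin -: all 7 remaining candidates are consistent.
DNase +: excludes 6 organisms — 1 left.
Oxidase +: the one remaining candidate is consistent.
Urease -: the one remaining candidate is consistent.
X+V req. -: the one remaining candidate is consistent.

Moraxella catarrhalis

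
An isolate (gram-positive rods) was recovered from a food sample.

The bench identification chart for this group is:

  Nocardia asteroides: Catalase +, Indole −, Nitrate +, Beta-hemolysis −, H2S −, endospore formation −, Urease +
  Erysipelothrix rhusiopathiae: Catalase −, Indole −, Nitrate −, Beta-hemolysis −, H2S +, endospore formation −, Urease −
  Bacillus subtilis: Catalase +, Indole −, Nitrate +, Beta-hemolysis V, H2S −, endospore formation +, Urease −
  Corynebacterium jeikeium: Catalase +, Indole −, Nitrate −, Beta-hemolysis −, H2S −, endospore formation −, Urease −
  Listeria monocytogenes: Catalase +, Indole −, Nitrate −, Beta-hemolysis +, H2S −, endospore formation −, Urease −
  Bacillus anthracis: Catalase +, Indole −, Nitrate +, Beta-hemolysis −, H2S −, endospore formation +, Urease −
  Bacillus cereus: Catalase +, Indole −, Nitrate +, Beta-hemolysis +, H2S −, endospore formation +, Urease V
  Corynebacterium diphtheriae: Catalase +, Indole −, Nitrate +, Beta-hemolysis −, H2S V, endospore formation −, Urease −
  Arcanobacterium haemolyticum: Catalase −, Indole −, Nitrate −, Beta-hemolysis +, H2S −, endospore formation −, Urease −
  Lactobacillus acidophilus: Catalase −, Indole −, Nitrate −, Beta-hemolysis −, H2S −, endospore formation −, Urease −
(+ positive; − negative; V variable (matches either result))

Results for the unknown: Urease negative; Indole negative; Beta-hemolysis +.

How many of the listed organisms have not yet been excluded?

4

Beta-hemolysis +: excludes 6 organisms — 4 left.
Urease −: all 4 remaining candidates are consistent.
Indole −: all 4 remaining candidates are consistent.
Still consistent: Arcanobacterium haemolyticum, Bacillus cereus, Bacillus subtilis, Listeria monocytogenes.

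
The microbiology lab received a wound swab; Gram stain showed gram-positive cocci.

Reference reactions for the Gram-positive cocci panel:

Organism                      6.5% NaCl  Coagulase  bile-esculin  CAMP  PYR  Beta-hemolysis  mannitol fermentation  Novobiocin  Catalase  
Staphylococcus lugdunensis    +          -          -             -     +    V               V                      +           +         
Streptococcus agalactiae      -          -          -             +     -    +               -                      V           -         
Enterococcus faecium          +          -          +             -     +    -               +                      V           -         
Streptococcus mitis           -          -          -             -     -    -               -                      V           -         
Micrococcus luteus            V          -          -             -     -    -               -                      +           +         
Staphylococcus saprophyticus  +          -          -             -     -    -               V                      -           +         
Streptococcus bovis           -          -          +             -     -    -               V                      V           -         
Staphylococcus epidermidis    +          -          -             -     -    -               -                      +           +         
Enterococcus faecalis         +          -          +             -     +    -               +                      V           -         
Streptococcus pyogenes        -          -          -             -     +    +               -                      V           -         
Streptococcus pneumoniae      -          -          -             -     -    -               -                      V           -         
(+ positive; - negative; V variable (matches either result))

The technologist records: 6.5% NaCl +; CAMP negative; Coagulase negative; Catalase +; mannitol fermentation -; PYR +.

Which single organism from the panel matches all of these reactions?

Staphylococcus lugdunensis

PYR +: excludes 7 organisms — 4 left.
mannitol fermentation -: excludes Enterococcus faecium, Enterococcus faecalis — 2 left.
Catalase +: excludes Streptococcus pyogenes — 1 left.
6.5% NaCl +: the one remaining candidate is consistent.
CAMP -: the one remaining candidate is consistent.
Coagulase -: the one remaining candidate is consistent.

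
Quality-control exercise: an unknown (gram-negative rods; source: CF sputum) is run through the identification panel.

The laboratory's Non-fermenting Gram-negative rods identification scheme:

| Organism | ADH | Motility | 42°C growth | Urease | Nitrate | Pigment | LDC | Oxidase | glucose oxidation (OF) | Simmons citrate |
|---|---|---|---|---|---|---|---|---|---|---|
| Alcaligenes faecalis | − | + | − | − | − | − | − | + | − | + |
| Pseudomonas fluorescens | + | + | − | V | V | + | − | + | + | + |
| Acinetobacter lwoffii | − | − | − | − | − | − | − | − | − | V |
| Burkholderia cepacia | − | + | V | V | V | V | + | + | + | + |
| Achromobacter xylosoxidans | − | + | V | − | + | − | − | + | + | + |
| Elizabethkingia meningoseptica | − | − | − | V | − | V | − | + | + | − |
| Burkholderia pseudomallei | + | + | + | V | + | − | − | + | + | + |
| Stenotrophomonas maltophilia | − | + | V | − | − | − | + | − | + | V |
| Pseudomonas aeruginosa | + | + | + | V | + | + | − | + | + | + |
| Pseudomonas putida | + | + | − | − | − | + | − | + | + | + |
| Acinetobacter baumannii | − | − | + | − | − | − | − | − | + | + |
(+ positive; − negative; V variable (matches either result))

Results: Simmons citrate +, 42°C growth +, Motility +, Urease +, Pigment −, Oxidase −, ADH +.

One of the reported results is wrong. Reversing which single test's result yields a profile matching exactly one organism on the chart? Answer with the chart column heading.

As reported, no row in the chart matches all 7 reactions.
Reversing ADH → still no organism matches.
Reversing Simmons citrate → still no organism matches.
Reversing Pigment → still no organism matches.
Reversing Motility → still no organism matches.
Reversing 42°C growth → still no organism matches.
Reversing Urease → still no organism matches.
Reversing Oxidase (to +) → unique match: Burkholderia pseudomallei.

Oxidase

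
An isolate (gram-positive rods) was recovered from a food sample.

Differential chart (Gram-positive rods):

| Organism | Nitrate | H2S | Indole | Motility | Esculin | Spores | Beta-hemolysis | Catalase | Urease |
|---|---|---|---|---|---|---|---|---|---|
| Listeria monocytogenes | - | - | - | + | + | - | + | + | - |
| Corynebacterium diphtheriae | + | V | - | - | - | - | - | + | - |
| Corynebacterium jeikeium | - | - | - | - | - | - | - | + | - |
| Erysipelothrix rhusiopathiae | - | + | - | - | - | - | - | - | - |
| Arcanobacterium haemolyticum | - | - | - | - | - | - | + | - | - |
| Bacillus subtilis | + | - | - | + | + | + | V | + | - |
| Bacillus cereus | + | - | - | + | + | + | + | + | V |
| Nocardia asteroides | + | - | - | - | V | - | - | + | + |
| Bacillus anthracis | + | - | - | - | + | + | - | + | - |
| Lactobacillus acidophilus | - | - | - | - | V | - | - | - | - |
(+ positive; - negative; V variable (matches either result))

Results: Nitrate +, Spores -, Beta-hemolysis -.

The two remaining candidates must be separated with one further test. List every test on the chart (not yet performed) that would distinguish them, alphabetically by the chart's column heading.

Urease

Spores -: excludes Bacillus subtilis, Bacillus cereus, Bacillus anthracis — 7 left.
Nitrate +: excludes 5 organisms — 2 left.
Beta-hemolysis -: all 2 remaining candidates are consistent.
Two candidates remain: Corynebacterium diphtheriae and Nocardia asteroides.
  H2S: V vs - — variable for at least one, does not separate.
  Indole: - vs - — same for both, does not separate.
  Motility: - vs - — same for both, does not separate.
  Esculin: - vs V — variable for at least one, does not separate.
  Catalase: + vs + — same for both, does not separate.
  Urease: Corynebacterium diphtheriae -, Nocardia asteroides + — discriminates.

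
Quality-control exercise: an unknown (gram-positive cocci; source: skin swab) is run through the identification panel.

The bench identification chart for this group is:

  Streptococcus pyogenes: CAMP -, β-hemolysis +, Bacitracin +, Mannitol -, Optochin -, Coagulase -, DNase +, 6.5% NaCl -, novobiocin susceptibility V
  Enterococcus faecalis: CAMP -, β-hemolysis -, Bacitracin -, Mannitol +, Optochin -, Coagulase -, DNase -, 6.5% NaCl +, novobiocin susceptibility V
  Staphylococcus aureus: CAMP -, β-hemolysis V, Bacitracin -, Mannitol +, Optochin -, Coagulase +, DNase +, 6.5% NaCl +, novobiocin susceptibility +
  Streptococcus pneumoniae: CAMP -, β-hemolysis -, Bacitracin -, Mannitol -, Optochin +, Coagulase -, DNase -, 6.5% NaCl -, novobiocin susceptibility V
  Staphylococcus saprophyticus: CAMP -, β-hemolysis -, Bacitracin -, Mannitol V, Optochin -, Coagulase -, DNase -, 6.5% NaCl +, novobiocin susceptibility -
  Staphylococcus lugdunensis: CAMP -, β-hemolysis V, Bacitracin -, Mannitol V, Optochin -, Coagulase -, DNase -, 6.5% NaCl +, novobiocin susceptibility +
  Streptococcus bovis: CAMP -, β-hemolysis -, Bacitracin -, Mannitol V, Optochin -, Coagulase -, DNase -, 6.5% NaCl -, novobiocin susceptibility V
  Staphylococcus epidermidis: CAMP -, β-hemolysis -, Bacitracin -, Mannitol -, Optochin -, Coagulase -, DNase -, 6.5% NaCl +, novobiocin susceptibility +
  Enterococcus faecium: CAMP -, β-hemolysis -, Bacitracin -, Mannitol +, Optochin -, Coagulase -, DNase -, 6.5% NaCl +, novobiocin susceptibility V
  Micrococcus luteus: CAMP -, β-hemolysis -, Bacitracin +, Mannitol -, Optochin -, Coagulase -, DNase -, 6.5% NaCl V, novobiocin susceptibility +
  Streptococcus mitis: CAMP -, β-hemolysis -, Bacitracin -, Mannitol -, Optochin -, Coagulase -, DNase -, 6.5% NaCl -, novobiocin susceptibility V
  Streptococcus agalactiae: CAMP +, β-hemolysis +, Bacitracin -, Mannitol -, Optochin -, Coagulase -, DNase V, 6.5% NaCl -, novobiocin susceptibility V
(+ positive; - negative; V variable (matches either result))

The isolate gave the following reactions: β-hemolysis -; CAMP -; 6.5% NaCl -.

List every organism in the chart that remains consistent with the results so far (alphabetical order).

Micrococcus luteus, Streptococcus bovis, Streptococcus mitis, Streptococcus pneumoniae

CAMP -: excludes Streptococcus agalactiae — 11 left.
β-hemolysis -: excludes Streptococcus pyogenes — 10 left.
6.5% NaCl -: excludes 6 organisms — 4 left.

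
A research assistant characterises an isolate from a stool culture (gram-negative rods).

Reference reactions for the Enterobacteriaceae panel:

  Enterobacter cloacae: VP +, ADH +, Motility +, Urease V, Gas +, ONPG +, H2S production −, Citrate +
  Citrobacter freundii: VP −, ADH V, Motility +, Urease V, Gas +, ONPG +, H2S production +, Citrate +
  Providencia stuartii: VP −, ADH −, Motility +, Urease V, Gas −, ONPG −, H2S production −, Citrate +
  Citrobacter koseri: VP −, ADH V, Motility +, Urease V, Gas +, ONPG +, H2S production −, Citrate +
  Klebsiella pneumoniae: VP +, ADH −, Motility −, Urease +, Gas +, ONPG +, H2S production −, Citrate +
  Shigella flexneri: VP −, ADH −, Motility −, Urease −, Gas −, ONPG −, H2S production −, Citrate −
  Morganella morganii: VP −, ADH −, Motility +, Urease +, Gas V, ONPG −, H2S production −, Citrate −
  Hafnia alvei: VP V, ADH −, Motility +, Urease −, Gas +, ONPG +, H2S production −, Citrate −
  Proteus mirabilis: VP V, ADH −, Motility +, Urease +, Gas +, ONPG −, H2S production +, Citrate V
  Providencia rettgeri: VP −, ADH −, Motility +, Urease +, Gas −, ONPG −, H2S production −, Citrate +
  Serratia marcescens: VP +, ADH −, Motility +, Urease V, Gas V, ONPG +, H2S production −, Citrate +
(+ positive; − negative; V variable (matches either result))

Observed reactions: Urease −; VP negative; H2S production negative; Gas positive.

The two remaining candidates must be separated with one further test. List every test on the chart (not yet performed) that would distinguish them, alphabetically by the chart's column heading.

Citrate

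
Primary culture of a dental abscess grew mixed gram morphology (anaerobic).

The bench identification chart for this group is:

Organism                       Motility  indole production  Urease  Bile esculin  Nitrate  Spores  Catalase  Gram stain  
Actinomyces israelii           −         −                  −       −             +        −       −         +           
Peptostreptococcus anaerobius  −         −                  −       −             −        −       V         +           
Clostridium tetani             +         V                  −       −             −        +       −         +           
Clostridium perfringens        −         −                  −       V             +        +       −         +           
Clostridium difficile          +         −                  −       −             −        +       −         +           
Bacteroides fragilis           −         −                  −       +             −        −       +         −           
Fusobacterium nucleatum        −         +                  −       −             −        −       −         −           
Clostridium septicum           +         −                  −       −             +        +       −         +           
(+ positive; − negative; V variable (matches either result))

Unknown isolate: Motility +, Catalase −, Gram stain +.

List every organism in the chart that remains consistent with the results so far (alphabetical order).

Clostridium difficile, Clostridium septicum, Clostridium tetani

Gram stain +: excludes Bacteroides fragilis, Fusobacterium nucleatum — 6 left.
Motility +: excludes Actinomyces israelii, Peptostreptococcus anaerobius, Clostridium perfringens — 3 left.
Catalase −: all 3 remaining candidates are consistent.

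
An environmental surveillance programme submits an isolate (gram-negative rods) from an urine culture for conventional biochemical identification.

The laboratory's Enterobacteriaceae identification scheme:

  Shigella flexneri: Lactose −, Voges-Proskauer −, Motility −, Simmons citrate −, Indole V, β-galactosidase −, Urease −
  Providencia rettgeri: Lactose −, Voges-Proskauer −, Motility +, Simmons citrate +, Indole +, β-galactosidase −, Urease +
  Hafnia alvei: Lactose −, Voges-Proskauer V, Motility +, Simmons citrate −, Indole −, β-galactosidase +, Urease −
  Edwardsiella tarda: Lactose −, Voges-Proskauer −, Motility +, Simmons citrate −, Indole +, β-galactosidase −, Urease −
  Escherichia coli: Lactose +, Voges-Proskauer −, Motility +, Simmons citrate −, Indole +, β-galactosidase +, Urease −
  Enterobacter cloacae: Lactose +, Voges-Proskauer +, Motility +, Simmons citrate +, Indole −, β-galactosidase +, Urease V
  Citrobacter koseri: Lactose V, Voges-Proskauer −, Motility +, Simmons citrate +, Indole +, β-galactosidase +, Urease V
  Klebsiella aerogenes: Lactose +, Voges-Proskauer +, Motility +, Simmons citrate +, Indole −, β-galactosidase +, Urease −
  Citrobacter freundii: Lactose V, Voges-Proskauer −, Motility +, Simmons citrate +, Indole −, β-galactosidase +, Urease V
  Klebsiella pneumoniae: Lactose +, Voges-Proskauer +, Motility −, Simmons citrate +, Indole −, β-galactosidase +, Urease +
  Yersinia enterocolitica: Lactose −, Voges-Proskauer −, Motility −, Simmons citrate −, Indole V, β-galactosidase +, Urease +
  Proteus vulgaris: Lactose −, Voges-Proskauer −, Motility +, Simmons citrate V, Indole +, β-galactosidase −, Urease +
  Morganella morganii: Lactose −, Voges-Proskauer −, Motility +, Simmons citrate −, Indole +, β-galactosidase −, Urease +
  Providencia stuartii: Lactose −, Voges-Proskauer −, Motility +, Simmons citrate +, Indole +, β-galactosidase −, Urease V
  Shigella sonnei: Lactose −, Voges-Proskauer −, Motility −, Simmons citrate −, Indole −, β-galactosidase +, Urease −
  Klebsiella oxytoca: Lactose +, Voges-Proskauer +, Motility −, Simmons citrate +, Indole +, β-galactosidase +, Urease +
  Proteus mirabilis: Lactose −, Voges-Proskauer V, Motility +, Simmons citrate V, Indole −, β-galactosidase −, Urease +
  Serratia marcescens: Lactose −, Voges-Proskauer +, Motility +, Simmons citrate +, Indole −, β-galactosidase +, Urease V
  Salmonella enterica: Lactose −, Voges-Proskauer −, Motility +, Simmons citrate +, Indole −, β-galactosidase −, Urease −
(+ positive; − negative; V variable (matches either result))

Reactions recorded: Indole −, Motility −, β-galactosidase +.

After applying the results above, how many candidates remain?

β-galactosidase +: excludes 8 organisms — 11 left.
Indole −: excludes Escherichia coli, Citrobacter koseri, Klebsiella oxytoca — 8 left.
Motility −: excludes 5 organisms — 3 left.
Still consistent: Klebsiella pneumoniae, Shigella sonnei, Yersinia enterocolitica.

3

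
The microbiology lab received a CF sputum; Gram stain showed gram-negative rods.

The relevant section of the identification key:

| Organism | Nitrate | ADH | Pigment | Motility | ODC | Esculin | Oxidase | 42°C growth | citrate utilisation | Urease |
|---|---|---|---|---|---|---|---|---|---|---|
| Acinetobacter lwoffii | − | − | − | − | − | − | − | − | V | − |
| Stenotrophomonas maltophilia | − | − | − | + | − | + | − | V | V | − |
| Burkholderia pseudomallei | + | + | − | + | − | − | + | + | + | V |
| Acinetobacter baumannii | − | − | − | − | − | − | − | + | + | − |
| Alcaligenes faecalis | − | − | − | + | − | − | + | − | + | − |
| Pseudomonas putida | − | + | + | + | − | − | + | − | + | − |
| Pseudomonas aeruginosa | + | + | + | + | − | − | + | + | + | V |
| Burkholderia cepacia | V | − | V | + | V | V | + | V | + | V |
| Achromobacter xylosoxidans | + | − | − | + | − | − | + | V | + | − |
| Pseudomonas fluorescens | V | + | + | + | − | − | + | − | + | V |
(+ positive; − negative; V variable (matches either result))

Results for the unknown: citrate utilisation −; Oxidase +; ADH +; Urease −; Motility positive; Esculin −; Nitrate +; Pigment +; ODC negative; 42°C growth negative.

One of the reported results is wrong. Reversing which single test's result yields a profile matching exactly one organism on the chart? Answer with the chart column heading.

citrate utilisation

As reported, no row in the chart matches all 10 reactions.
Reversing Motility → still no organism matches.
Reversing ADH → still no organism matches.
Reversing citrate utilisation (to +) → unique match: Pseudomonas fluorescens.
Reversing Pigment → still no organism matches.
Reversing 42°C growth → still no organism matches.
Reversing ODC → still no organism matches.
Reversing Nitrate → still no organism matches.
Reversing Urease → still no organism matches.
Reversing Esculin → still no organism matches.
Reversing Oxidase → still no organism matches.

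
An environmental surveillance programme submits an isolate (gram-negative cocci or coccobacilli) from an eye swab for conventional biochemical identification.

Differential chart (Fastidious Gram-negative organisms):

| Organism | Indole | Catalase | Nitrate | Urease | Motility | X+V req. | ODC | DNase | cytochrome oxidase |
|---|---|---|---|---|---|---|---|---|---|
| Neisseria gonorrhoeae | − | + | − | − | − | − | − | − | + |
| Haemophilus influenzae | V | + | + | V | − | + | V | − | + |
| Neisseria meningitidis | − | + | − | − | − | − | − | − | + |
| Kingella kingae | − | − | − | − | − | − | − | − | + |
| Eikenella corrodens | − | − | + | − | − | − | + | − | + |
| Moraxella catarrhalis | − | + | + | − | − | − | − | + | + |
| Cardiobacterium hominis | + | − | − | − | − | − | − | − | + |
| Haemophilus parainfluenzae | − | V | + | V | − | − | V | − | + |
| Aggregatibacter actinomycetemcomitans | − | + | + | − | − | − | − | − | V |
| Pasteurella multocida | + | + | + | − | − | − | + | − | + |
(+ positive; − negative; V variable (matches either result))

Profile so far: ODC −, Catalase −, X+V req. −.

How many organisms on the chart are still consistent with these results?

X+V req. −: excludes Haemophilus influenzae — 9 left.
ODC −: excludes Eikenella corrodens, Pasteurella multocida — 7 left.
Catalase −: excludes Neisseria gonorrhoeae, Neisseria meningitidis, Moraxella catarrhalis, Aggregatibacter actinomycetemcomitans — 3 left.
Still consistent: Cardiobacterium hominis, Haemophilus parainfluenzae, Kingella kingae.

3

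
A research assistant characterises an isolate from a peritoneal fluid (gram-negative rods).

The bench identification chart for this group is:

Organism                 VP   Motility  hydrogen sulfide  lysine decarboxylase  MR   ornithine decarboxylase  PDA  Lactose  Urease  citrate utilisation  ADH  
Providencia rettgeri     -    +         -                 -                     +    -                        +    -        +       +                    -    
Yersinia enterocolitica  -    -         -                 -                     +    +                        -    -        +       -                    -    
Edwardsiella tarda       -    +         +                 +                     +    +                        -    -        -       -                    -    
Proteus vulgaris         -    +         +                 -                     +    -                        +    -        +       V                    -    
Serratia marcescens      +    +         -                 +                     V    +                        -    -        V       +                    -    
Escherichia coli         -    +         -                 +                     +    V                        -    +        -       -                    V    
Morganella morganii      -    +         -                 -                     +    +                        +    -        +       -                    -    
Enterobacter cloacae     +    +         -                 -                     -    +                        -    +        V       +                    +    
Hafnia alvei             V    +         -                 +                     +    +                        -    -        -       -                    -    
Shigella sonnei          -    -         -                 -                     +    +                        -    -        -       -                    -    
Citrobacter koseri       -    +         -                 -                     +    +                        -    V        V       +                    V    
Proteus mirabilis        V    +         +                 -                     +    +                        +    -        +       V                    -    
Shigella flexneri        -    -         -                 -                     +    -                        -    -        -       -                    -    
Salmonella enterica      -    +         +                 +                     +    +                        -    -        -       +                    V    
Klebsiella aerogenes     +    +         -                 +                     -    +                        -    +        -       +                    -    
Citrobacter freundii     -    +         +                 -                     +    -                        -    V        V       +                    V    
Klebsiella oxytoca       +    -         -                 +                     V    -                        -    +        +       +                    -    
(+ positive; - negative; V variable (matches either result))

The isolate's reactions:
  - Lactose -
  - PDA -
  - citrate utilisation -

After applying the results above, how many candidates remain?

5

PDA -: excludes Providencia rettgeri, Proteus vulgaris, Morganella morganii, Proteus mirabilis — 13 left.
Lactose -: excludes Escherichia coli, Enterobacter cloacae, Klebsiella aerogenes, Klebsiella oxytoca — 9 left.
citrate utilisation -: excludes Serratia marcescens, Citrobacter koseri, Salmonella enterica, Citrobacter freundii — 5 left.
Still consistent: Edwardsiella tarda, Hafnia alvei, Shigella flexneri, Shigella sonnei, Yersinia enterocolitica.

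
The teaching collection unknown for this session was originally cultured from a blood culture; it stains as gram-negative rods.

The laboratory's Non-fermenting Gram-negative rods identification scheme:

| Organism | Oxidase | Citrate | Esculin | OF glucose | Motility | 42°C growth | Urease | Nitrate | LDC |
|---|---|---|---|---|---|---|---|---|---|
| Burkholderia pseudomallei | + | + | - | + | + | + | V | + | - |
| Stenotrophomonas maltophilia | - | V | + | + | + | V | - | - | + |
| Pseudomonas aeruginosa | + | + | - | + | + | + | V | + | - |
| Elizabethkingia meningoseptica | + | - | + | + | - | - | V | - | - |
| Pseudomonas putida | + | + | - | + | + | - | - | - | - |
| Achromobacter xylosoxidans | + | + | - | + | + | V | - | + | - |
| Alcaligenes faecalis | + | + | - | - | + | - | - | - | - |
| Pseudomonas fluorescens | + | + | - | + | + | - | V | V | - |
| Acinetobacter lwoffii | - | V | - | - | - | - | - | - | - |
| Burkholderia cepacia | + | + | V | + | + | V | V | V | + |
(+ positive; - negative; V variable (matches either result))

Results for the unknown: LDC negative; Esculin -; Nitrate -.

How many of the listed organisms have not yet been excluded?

4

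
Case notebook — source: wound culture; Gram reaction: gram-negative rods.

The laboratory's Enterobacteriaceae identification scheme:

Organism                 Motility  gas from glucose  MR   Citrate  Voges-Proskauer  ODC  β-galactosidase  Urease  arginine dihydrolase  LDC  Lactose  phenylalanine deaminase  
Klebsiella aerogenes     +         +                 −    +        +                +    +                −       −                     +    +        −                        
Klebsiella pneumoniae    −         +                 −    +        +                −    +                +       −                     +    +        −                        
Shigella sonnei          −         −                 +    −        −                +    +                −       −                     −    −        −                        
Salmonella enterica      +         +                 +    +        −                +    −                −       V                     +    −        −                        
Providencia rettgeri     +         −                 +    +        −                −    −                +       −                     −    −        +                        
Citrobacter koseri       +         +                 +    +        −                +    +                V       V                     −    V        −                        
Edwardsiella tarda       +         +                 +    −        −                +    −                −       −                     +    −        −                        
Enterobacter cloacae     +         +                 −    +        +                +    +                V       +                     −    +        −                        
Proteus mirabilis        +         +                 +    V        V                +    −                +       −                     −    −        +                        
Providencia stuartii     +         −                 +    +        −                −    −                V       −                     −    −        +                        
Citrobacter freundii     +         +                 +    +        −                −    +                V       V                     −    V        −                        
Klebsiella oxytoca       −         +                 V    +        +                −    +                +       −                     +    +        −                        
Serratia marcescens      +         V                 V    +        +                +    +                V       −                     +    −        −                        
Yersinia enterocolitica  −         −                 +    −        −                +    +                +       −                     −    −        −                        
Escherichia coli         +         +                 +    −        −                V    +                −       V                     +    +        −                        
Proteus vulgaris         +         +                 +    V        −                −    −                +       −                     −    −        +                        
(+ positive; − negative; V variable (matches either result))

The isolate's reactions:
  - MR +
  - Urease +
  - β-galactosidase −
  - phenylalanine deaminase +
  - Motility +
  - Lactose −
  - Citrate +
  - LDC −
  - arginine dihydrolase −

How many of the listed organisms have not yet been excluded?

4

phenylalanine deaminase +: excludes 12 organisms — 4 left.
Citrate +: all 4 remaining candidates are consistent.
arginine dihydrolase −: all 4 remaining candidates are consistent.
MR +: all 4 remaining candidates are consistent.
LDC −: all 4 remaining candidates are consistent.
Lactose −: all 4 remaining candidates are consistent.
Urease +: all 4 remaining candidates are consistent.
Motility +: all 4 remaining candidates are consistent.
β-galactosidase −: all 4 remaining candidates are consistent.
Still consistent: Proteus mirabilis, Proteus vulgaris, Providencia rettgeri, Providencia stuartii.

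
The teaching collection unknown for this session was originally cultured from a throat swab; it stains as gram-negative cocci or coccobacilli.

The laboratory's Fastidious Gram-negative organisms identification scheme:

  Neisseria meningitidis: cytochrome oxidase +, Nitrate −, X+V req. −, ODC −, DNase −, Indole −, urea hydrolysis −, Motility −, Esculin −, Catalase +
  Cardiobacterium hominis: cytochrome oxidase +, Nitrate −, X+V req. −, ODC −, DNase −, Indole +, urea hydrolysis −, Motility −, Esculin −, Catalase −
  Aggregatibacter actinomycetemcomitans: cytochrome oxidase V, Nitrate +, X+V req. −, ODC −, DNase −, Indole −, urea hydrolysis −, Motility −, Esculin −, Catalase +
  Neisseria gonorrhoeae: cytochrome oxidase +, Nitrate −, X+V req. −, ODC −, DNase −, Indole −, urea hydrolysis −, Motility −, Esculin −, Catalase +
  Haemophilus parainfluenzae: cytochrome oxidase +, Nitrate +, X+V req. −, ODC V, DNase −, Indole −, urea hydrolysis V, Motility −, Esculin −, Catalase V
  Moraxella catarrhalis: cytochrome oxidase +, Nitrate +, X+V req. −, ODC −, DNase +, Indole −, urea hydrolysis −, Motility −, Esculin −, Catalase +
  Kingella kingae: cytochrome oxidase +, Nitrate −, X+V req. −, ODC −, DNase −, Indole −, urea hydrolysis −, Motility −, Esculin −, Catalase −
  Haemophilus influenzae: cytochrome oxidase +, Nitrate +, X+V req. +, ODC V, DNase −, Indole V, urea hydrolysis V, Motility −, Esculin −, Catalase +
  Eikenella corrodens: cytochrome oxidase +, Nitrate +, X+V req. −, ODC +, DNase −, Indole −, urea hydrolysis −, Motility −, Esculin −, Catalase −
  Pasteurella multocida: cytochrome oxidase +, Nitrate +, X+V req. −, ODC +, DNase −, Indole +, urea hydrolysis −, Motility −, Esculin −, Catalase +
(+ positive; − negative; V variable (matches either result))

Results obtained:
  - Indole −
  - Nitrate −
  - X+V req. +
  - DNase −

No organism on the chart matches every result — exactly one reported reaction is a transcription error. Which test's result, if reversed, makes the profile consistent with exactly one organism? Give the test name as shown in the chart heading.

As reported, no row in the chart matches all 4 reactions.
Reversing DNase → still no organism matches.
Reversing X+V req. → 3 organisms match (not unique).
Reversing Indole → still no organism matches.
Reversing Nitrate (to +) → unique match: Haemophilus influenzae.

Nitrate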